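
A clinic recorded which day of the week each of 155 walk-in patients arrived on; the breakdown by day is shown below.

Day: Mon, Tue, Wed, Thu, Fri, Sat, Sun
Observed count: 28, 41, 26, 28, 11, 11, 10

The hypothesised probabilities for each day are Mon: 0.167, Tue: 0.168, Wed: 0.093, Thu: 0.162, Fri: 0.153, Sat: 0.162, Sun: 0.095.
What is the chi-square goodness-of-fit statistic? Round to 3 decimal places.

34.673

Expected counts E_i = n·p_i: 155×0.167 = 25.885, 155×0.168 = 26.04, 155×0.093 = 14.415, 155×0.162 = 25.11, 155×0.153 = 23.715, 155×0.162 = 25.11, 155×0.095 = 14.725.
χ² = (28−25.885)²/25.885 + (41−26.04)²/26.04 + (26−14.415)²/14.415 + (28−25.11)²/25.11 + (11−23.715)²/23.715 + (11−25.11)²/25.11 + (10−14.725)²/14.725
   = 0.1728 + 8.5945 + 9.3106 + 0.3326 + 6.8173 + 7.9288 + 1.5162
Sum = 34.673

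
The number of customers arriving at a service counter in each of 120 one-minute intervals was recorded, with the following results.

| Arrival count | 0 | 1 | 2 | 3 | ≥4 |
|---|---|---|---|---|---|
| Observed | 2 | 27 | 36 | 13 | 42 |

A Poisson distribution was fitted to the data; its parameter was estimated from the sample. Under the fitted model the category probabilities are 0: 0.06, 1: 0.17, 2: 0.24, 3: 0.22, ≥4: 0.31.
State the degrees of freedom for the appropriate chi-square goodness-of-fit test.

There are k = 5 categories and 1 parameter estimated from the data, so df = 5 − 1 − 1 = 3.

3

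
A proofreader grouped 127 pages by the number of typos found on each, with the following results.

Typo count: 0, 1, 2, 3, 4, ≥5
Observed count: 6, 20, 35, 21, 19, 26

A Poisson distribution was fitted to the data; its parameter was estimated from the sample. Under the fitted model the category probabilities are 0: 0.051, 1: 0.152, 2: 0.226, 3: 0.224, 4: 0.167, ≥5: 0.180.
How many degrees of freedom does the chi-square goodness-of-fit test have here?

There are k = 6 categories and 1 parameter estimated from the data, so df = 6 − 1 − 1 = 4.

4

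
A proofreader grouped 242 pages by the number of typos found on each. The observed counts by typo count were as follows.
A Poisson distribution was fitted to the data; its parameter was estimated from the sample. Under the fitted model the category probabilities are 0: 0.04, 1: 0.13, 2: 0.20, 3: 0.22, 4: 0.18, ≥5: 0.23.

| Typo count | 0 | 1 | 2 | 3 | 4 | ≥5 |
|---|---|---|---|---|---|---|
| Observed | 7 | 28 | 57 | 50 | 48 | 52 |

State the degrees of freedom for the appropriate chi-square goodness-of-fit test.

There are k = 6 categories and 1 parameter estimated from the data, so df = 6 − 1 − 1 = 4.

4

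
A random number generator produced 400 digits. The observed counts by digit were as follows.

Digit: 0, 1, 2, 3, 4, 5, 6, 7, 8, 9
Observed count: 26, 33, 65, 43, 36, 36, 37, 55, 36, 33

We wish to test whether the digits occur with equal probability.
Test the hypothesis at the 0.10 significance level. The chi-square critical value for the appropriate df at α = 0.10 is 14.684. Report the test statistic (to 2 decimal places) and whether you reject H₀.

Expected count for each of the 10 categories: 400/10 = 40.
cat         O        E   (O−E)²/E
0          26       40      4.900
1          33       40      1.225
2          65       40     15.625
3          43       40      0.225
4          36       40      0.400
5          36       40      0.400
6          37       40      0.225
7          55       40      5.625
8          36       40      0.400
9          33       40      1.225
Sum = 30.25
df = 9. Since 30.25 > 14.684, we reject H₀.

30.25; reject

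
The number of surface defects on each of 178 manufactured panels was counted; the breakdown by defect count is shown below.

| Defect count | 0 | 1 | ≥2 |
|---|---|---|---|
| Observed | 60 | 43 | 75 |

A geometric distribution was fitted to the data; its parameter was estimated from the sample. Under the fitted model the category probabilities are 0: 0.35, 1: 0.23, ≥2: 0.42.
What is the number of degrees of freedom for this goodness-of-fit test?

1

There are k = 3 categories and 1 parameter estimated from the data, so df = 3 − 1 − 1 = 1.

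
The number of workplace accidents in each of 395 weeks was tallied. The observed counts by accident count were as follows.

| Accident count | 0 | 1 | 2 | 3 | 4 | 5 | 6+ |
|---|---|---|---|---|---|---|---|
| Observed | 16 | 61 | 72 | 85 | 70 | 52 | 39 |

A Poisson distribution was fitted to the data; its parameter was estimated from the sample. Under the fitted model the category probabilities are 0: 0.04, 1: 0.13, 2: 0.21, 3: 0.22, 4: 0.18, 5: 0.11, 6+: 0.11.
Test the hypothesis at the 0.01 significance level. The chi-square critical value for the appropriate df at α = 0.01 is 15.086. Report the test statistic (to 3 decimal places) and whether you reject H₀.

Expected counts E_i = n·p_i: 395×0.04 = 15.8, 395×0.13 = 51.35, 395×0.21 = 82.95, 395×0.22 = 86.9, 395×0.18 = 71.1, 395×0.11 = 43.45, 395×0.11 = 43.45.
0: (16 − 15.8)²/15.8 = 0.04/15.8 = 0.0025
1: (61 − 51.35)²/51.35 = 93.1225/51.35 = 1.8135
2: (72 − 82.95)²/82.95 = 119.9025/82.95 = 1.4455
3: (85 − 86.9)²/86.9 = 3.61/86.9 = 0.0415
4: (70 − 71.1)²/71.1 = 1.21/71.1 = 0.0170
5: (52 − 43.45)²/43.45 = 73.1025/43.45 = 1.6825
6+: (39 − 43.45)²/43.45 = 19.8025/43.45 = 0.4558
Sum = 5.458
df = 5. Since 5.458 < 15.086, we do not reject H₀.

5.458; do not reject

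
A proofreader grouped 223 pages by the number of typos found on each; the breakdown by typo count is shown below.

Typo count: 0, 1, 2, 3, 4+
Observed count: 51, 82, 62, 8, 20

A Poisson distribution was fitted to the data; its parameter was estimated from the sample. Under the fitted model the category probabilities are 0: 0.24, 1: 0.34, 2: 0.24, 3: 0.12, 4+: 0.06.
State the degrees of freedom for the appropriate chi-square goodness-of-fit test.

3

There are k = 5 categories and 1 parameter estimated from the data, so df = 5 − 1 − 1 = 3.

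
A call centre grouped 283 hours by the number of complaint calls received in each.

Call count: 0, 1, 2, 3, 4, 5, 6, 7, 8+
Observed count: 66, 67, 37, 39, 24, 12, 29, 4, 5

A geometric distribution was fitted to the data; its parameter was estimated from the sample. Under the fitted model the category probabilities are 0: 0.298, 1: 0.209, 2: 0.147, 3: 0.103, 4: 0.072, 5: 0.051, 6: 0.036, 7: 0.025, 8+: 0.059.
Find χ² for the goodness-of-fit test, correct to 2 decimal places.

54.19

Expected counts E_i = n·p_i: 283×0.298 = 84.334, 283×0.209 = 59.147, 283×0.147 = 41.601, 283×0.103 = 29.149, 283×0.072 = 20.376, 283×0.051 = 14.433, 283×0.036 = 10.188, 283×0.025 = 7.075, 283×0.059 = 16.697.
0: (66 − 84.334)²/84.334 = 336.135556/84.334 = 3.986
1: (67 − 59.147)²/59.147 = 61.669609/59.147 = 1.043
2: (37 − 41.601)²/41.601 = 21.169201/41.601 = 0.509
3: (39 − 29.149)²/29.149 = 97.042201/29.149 = 3.329
4: (24 − 20.376)²/20.376 = 13.133376/20.376 = 0.645
5: (12 − 14.433)²/14.433 = 5.919489/14.433 = 0.410
6: (29 − 10.188)²/10.188 = 353.891344/10.188 = 34.736
7: (4 − 7.075)²/7.075 = 9.455625/7.075 = 1.336
8+: (5 − 16.697)²/16.697 = 136.819809/16.697 = 8.194
Sum = 54.19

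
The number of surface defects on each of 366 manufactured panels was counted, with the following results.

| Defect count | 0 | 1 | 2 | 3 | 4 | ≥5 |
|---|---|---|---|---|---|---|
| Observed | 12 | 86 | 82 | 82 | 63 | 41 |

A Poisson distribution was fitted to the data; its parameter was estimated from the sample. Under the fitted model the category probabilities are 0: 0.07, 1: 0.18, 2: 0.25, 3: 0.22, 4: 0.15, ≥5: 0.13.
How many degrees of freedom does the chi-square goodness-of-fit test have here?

There are k = 6 categories and 1 parameter estimated from the data, so df = 6 − 1 − 1 = 4.

4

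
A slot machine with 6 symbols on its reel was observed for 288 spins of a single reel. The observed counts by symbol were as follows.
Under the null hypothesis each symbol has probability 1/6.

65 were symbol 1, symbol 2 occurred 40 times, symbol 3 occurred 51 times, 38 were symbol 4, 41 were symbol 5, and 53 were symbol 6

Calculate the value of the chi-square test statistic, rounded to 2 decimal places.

Expected count for each of the 6 categories: 288/6 = 48.
cat           O        E   (O−E)²/E
symbol 1     65       48      6.021
symbol 2     40       48      1.333
symbol 3     51       48      0.188
symbol 4     38       48      2.083
symbol 5     41       48      1.021
symbol 6     53       48      0.521
Sum = 11.17

11.17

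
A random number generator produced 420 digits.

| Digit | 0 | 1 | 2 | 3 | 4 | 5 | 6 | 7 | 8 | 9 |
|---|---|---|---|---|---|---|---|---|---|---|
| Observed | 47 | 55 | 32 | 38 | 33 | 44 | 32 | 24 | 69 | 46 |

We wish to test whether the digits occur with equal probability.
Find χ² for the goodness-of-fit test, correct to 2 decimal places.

Expected count for each of the 10 categories: 420/10 = 42.
0: (47 − 42)²/42 = 25/42 = 0.595
1: (55 − 42)²/42 = 169/42 = 4.024
2: (32 − 42)²/42 = 100/42 = 2.381
3: (38 − 42)²/42 = 16/42 = 0.381
4: (33 − 42)²/42 = 81/42 = 1.929
5: (44 − 42)²/42 = 4/42 = 0.095
6: (32 − 42)²/42 = 100/42 = 2.381
7: (24 − 42)²/42 = 324/42 = 7.714
8: (69 − 42)²/42 = 729/42 = 17.357
9: (46 − 42)²/42 = 16/42 = 0.381
Sum = 37.24

37.24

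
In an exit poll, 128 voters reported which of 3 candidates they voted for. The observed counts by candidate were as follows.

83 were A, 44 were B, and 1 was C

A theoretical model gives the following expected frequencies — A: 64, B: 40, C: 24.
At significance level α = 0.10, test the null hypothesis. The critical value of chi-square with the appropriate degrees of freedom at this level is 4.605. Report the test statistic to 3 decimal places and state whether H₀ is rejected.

28.082; reject

A: (83 − 64)²/64 = 361/64 = 5.6406
B: (44 − 40)²/40 = 16/40 = 0.4000
C: (1 − 24)²/24 = 529/24 = 22.0417
Sum = 28.082
df = 2. Since 28.082 > 4.605, we reject H₀.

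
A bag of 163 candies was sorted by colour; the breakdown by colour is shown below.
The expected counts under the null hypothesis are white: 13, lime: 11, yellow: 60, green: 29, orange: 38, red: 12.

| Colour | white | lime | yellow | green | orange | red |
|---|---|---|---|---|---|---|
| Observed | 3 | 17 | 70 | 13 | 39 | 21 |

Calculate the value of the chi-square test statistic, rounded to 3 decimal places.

χ² = (3−13)²/13 + (17−11)²/11 + (70−60)²/60 + (13−29)²/29 + (39−38)²/38 + (21−12)²/12
   = 7.6923 + 3.2727 + 1.6667 + 8.8276 + 0.0263 + 6.7500
Sum = 28.236

28.236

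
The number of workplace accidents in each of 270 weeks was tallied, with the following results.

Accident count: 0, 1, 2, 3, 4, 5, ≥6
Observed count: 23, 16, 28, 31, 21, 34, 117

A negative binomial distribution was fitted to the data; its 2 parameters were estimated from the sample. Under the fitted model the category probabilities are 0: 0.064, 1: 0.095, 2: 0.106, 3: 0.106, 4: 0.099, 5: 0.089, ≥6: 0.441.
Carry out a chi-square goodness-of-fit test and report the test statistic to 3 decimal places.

11.136

Expected counts E_i = n·p_i: 270×0.064 = 17.28, 270×0.095 = 25.65, 270×0.106 = 28.62, 270×0.106 = 28.62, 270×0.099 = 26.73, 270×0.089 = 24.03, 270×0.441 = 119.07.
0: (23 − 17.28)²/17.28 = 32.7184/17.28 = 1.8934
1: (16 − 25.65)²/25.65 = 93.1225/25.65 = 3.6305
2: (28 − 28.62)²/28.62 = 0.3844/28.62 = 0.0134
3: (31 − 28.62)²/28.62 = 5.6644/28.62 = 0.1979
4: (21 − 26.73)²/26.73 = 32.8329/26.73 = 1.2283
5: (34 − 24.03)²/24.03 = 99.4009/24.03 = 4.1365
≥6: (117 − 119.07)²/119.07 = 4.2849/119.07 = 0.0360
Sum = 11.136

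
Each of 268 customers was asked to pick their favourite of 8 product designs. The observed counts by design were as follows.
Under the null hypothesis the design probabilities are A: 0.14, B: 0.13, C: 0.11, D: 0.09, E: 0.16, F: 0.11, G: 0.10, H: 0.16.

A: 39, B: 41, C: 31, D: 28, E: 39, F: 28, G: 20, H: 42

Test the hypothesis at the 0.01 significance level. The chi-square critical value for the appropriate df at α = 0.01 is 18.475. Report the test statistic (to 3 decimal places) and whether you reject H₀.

4.019; do not reject

Expected counts E_i = n·p_i: 268×0.14 = 37.52, 268×0.13 = 34.84, 268×0.11 = 29.48, 268×0.09 = 24.12, 268×0.16 = 42.88, 268×0.11 = 29.48, 268×0.10 = 26.8, 268×0.16 = 42.88.
cat         O        E   (O−E)²/E
A          39    37.52     0.0584
B          41    34.84     1.0891
C          31    29.48     0.0784
D          28    24.12     0.6241
E          39    42.88     0.3511
F          28    29.48     0.0743
G          20     26.8     1.7254
H          42    42.88     0.0181
Sum = 4.019
df = 7. Since 4.019 < 18.475, we do not reject H₀.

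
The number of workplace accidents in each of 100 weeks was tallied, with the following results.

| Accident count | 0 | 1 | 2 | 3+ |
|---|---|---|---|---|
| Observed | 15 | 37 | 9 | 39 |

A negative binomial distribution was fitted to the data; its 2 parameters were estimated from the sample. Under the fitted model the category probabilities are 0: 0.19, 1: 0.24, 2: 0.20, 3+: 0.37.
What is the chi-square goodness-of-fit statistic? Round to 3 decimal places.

Expected counts E_i = n·p_i: 100×0.19 = 19, 100×0.24 = 24, 100×0.20 = 20, 100×0.37 = 37.
cat         O        E   (O−E)²/E
0          15       19     0.8421
1          37       24     7.0417
2           9       20     6.0500
3+         39       37     0.1081
Sum = 14.042

14.042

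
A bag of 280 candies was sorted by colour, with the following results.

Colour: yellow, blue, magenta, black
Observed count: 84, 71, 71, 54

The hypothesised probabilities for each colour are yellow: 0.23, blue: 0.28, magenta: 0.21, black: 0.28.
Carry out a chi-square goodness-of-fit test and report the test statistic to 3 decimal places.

16.789

Expected counts E_i = n·p_i: 280×0.23 = 64.4, 280×0.28 = 78.4, 280×0.21 = 58.8, 280×0.28 = 78.4.
yellow: (84 − 64.4)²/64.4 = 384.16/64.4 = 5.9652
blue: (71 − 78.4)²/78.4 = 54.76/78.4 = 0.6985
magenta: (71 − 58.8)²/58.8 = 148.84/58.8 = 2.5313
black: (54 − 78.4)²/78.4 = 595.36/78.4 = 7.5939
Sum = 16.789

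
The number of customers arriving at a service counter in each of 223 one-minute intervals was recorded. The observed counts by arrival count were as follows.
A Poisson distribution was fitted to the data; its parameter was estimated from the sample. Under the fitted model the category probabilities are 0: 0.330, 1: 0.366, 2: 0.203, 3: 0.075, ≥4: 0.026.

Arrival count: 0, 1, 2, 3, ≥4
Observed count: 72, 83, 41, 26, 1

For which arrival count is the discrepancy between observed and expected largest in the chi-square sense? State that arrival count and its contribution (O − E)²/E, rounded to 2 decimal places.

Expected counts E_i = n·p_i: 223×0.330 = 73.59, 223×0.366 = 81.618, 223×0.203 = 45.269, 223×0.075 = 16.725, 223×0.026 = 5.798.
cat         O        E   (O−E)²/E
0          72    73.59      0.034
1          83   81.618      0.023
2          41   45.269      0.403
3          26   16.725      5.144
≥4          1    5.798      3.970
The largest term is for 3: 5.14.

3, 5.14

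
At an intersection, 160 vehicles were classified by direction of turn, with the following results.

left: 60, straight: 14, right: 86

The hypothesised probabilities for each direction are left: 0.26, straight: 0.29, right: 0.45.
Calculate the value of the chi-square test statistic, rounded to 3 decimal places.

Expected counts E_i = n·p_i: 160×0.26 = 41.6, 160×0.29 = 46.4, 160×0.45 = 72.
cat           O        E   (O−E)²/E
left         60     41.6     8.1385
straight     14     46.4    22.6241
right        86       72     2.7222
Sum = 33.485

33.485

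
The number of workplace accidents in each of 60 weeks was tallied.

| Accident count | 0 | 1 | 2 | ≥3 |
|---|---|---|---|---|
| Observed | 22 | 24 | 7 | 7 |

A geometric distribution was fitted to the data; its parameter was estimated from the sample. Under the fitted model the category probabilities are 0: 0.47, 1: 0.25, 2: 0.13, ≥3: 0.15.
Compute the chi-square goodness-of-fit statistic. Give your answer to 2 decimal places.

Expected counts E_i = n·p_i: 60×0.47 = 28.2, 60×0.25 = 15, 60×0.13 = 7.8, 60×0.15 = 9.
0: (22 − 28.2)²/28.2 = 38.44/28.2 = 1.363
1: (24 − 15)²/15 = 81/15 = 5.400
2: (7 − 7.8)²/7.8 = 0.64/7.8 = 0.082
≥3: (7 − 9)²/9 = 4/9 = 0.444
Sum = 7.29

7.29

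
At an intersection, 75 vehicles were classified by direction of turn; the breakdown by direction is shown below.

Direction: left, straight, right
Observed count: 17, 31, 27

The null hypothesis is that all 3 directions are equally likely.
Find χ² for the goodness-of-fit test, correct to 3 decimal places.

Expected count for each of the 3 categories: 75/3 = 25.
χ² = (17−25)²/25 + (31−25)²/25 + (27−25)²/25
   = 2.5600 + 1.4400 + 0.1600
Sum = 4.160

4.160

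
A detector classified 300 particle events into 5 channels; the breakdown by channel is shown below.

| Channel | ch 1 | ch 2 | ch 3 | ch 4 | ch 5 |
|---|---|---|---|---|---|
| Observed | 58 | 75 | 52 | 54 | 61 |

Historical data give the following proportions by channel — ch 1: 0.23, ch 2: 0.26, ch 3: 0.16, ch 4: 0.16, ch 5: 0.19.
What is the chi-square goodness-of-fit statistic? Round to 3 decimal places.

3.233

Expected counts E_i = n·p_i: 300×0.23 = 69, 300×0.26 = 78, 300×0.16 = 48, 300×0.16 = 48, 300×0.19 = 57.
χ² = (58−69)²/69 + (75−78)²/78 + (52−48)²/48 + (54−48)²/48 + (61−57)²/57
   = 1.7536 + 0.1154 + 0.3333 + 0.7500 + 0.2807
Sum = 3.233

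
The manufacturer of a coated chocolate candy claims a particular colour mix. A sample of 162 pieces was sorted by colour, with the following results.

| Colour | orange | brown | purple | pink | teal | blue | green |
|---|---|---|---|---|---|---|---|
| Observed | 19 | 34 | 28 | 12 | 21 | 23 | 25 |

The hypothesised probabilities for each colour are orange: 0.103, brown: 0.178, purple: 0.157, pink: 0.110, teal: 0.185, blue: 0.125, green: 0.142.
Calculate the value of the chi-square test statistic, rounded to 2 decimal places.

Expected counts E_i = n·p_i: 162×0.103 = 16.686, 162×0.178 = 28.836, 162×0.157 = 25.434, 162×0.110 = 17.82, 162×0.185 = 29.97, 162×0.125 = 20.25, 162×0.142 = 23.004.
χ² = (19−16.686)²/16.686 + (34−28.836)²/28.836 + (28−25.434)²/25.434 + (12−17.82)²/17.82 + (21−29.97)²/29.97 + (23−20.25)²/20.25 + (25−23.004)²/23.004
   = 0.321 + 0.925 + 0.259 + 1.901 + 2.685 + 0.373 + 0.173
Sum = 6.64

6.64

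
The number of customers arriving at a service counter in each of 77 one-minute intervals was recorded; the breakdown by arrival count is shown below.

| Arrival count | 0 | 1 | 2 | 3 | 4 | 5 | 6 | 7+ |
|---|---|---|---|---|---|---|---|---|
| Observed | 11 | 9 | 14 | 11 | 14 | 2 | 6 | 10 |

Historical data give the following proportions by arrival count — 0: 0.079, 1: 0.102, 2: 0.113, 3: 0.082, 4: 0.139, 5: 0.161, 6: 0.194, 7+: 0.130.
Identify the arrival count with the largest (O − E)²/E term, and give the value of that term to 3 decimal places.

Expected counts E_i = n·p_i: 77×0.079 = 6.083, 77×0.102 = 7.854, 77×0.113 = 8.701, 77×0.082 = 6.314, 77×0.139 = 10.703, 77×0.161 = 12.397, 77×0.194 = 14.938, 77×0.130 = 10.01.
cat         O        E   (O−E)²/E
0          11    6.083     3.9745
1           9    7.854     0.1672
2          14    8.701     3.2271
3          11    6.314     3.4778
4          14   10.703     1.0156
5           2   12.397     8.7197
6           6   14.938     5.3480
7+         10    10.01     0.0000
The largest term is for 5: 8.720.

5, 8.720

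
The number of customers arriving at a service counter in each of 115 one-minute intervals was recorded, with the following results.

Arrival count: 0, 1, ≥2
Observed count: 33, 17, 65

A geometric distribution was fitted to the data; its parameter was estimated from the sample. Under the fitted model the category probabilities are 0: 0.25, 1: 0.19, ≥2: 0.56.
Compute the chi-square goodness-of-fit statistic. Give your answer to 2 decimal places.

Expected counts E_i = n·p_i: 115×0.25 = 28.75, 115×0.19 = 21.85, 115×0.56 = 64.4.
χ² = (33−28.75)²/28.75 + (17−21.85)²/21.85 + (65−64.4)²/64.4
   = 0.628 + 1.077 + 0.006
Sum = 1.71

1.71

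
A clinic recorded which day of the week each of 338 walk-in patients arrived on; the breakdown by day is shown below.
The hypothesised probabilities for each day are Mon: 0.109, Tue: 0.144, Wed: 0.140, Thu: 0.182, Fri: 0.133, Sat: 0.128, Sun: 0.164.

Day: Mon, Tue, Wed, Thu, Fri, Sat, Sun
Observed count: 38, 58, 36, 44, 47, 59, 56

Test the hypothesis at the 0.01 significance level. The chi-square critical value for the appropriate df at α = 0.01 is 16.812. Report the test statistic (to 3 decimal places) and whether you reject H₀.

15.342; do not reject

Expected counts E_i = n·p_i: 338×0.109 = 36.842, 338×0.144 = 48.672, 338×0.140 = 47.32, 338×0.182 = 61.516, 338×0.133 = 44.954, 338×0.128 = 43.264, 338×0.164 = 55.432.
χ² = (38−36.842)²/36.842 + (58−48.672)²/48.672 + (36−47.32)²/47.32 + (44−61.516)²/61.516 + (47−44.954)²/44.954 + (59−43.264)²/43.264 + (56−55.432)²/55.432
   = 0.0364 + 1.7877 + 2.7080 + 4.9875 + 0.0931 + 5.7235 + 0.0058
Sum = 15.342
df = 6. Since 15.342 < 16.812, we do not reject H₀.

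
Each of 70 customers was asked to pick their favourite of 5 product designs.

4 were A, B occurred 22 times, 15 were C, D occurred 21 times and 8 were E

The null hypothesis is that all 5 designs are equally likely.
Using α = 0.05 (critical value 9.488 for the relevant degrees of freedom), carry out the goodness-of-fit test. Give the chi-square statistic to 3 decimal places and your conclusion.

Expected count for each of the 5 categories: 70/5 = 14.
cat         O        E   (O−E)²/E
A           4       14     7.1429
B          22       14     4.5714
C          15       14     0.0714
D          21       14     3.5000
E           8       14     2.5714
Sum = 17.857
df = 4. Since 17.857 > 9.488, we reject H₀.

17.857; reject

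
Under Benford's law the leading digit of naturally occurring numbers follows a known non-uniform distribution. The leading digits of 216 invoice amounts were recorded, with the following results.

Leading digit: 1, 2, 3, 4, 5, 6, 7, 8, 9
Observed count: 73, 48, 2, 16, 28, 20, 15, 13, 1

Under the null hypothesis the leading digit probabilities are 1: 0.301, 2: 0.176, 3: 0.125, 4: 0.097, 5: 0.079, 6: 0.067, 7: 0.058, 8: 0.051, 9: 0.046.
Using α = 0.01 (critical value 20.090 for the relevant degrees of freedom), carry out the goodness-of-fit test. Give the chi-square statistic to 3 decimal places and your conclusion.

45.923; reject

Expected counts E_i = n·p_i: 216×0.301 = 65.016, 216×0.176 = 38.016, 216×0.125 = 27, 216×0.097 = 20.952, 216×0.079 = 17.064, 216×0.067 = 14.472, 216×0.058 = 12.528, 216×0.051 = 11.016, 216×0.046 = 9.936.
cat         O        E   (O−E)²/E
1          73   65.016     0.9804
2          48   38.016     2.6221
3           2       27    23.1481
4          16   20.952     1.1704
5          28   17.064     7.0087
6          20   14.472     2.1116
7          15   12.528     0.4878
8          13   11.016     0.3573
9           1    9.936     8.0366
Sum = 45.923
df = 8. Since 45.923 > 20.090, we reject H₀.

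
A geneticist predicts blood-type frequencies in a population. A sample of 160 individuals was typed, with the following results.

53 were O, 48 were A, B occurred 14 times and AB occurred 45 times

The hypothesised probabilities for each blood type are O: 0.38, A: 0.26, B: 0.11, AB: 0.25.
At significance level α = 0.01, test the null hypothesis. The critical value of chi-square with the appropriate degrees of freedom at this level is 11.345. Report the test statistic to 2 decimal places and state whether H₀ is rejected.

3.35; do not reject

Expected counts E_i = n·p_i: 160×0.38 = 60.8, 160×0.26 = 41.6, 160×0.11 = 17.6, 160×0.25 = 40.
χ² = (53−60.8)²/60.8 + (48−41.6)²/41.6 + (14−17.6)²/17.6 + (45−40)²/40
   = 1.001 + 0.985 + 0.736 + 0.625
Sum = 3.35
df = 3. Since 3.35 < 11.345, we do not reject H₀.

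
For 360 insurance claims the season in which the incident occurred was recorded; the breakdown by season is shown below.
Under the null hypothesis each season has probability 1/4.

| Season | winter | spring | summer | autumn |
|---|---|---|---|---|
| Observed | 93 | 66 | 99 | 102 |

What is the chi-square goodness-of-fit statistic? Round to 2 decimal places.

Under H₀ each category has probability 1/4, so each expected count is 360/4 = 90.
cat         O        E   (O−E)²/E
winter     93       90      0.100
spring     66       90      6.400
summer     99       90      0.900
autumn    102       90      1.600
Sum = 9.00

9.00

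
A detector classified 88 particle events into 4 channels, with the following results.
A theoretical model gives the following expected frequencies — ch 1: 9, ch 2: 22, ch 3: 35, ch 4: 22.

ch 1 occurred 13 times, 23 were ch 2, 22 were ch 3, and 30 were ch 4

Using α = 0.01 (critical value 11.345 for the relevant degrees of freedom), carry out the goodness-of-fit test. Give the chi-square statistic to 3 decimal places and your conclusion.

9.561; do not reject

ch 1: (13 − 9)²/9 = 16/9 = 1.7778
ch 2: (23 − 22)²/22 = 1/22 = 0.0455
ch 3: (22 − 35)²/35 = 169/35 = 4.8286
ch 4: (30 − 22)²/22 = 64/22 = 2.9091
Sum = 9.561
df = 3. Since 9.561 < 11.345, we do not reject H₀.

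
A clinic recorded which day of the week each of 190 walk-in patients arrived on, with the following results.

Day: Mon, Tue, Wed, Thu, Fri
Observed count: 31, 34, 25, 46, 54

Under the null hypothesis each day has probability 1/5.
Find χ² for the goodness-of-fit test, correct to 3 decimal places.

14.579

Under H₀ each category has probability 1/5, so each expected count is 190/5 = 38.
χ² = (31−38)²/38 + (34−38)²/38 + (25−38)²/38 + (46−38)²/38 + (54−38)²/38
   = 1.2895 + 0.4211 + 4.4474 + 1.6842 + 6.7368
Sum = 14.579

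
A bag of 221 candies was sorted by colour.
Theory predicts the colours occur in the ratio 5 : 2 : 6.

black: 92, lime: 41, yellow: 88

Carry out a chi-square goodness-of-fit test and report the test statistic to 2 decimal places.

3.94

Ratio total = 13. Expected counts: 221×5/13 = 85, 221×2/13 = 34, 221×6/13 = 102.
χ² = (92−85)²/85 + (41−34)²/34 + (88−102)²/102
   = 0.576 + 1.441 + 1.922
Sum = 3.94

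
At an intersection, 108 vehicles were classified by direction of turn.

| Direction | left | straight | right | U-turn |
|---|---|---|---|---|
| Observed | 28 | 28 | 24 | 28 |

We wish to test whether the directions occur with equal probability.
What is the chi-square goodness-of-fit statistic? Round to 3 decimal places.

0.444

Under H₀ each category has probability 1/4, so each expected count is 108/4 = 27.
χ² = (28−27)²/27 + (28−27)²/27 + (24−27)²/27 + (28−27)²/27
   = 0.0370 + 0.0370 + 0.3333 + 0.0370
Sum = 0.444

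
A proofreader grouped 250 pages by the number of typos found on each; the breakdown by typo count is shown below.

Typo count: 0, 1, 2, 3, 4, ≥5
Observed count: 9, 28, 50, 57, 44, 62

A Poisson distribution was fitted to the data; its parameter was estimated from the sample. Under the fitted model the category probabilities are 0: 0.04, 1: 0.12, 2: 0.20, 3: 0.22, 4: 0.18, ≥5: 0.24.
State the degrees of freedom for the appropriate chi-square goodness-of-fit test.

There are k = 6 categories and 1 parameter estimated from the data, so df = 6 − 1 − 1 = 4.

4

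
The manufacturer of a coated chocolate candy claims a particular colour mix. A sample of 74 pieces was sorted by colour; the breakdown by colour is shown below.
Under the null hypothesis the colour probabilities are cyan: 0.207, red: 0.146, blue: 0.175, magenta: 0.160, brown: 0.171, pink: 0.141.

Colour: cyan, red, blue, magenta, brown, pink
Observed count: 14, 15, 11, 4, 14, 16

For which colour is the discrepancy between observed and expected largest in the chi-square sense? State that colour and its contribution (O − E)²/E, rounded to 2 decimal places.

magenta, 5.19

Expected counts E_i = n·p_i: 74×0.207 = 15.318, 74×0.146 = 10.804, 74×0.175 = 12.95, 74×0.160 = 11.84, 74×0.171 = 12.654, 74×0.141 = 10.434.
cyan: (14 − 15.318)²/15.318 = 1.737124/15.318 = 0.113
red: (15 − 10.804)²/10.804 = 17.606416/10.804 = 1.630
blue: (11 − 12.95)²/12.95 = 3.8025/12.95 = 0.294
magenta: (4 − 11.84)²/11.84 = 61.4656/11.84 = 5.191
brown: (14 − 12.654)²/12.654 = 1.811716/12.654 = 0.143
pink: (16 − 10.434)²/10.434 = 30.980356/10.434 = 2.969
The largest term is for magenta: 5.19.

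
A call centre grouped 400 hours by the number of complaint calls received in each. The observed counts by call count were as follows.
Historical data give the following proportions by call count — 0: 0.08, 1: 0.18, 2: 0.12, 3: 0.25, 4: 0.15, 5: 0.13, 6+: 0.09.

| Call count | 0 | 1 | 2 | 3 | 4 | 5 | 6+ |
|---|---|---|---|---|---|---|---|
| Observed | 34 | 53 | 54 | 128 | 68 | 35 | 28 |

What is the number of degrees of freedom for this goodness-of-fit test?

There are k = 7 categories and no parameters were estimated from the data, so df = 7 − 1 = 6.

6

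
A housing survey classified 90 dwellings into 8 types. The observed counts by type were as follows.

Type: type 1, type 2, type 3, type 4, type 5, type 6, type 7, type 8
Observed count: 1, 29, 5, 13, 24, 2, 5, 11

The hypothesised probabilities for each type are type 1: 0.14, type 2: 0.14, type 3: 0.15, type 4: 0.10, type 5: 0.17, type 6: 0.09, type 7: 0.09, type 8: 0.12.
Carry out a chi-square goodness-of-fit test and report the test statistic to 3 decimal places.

49.886

Expected counts E_i = n·p_i: 90×0.14 = 12.6, 90×0.14 = 12.6, 90×0.15 = 13.5, 90×0.10 = 9, 90×0.17 = 15.3, 90×0.09 = 8.1, 90×0.09 = 8.1, 90×0.12 = 10.8.
type 1: (1 − 12.6)²/12.6 = 134.56/12.6 = 10.6794
type 2: (29 − 12.6)²/12.6 = 268.96/12.6 = 21.3460
type 3: (5 − 13.5)²/13.5 = 72.25/13.5 = 5.3519
type 4: (13 − 9)²/9 = 16/9 = 1.7778
type 5: (24 − 15.3)²/15.3 = 75.69/15.3 = 4.9471
type 6: (2 − 8.1)²/8.1 = 37.21/8.1 = 4.5938
type 7: (5 − 8.1)²/8.1 = 9.61/8.1 = 1.1864
type 8: (11 − 10.8)²/10.8 = 0.04/10.8 = 0.0037
Sum = 49.886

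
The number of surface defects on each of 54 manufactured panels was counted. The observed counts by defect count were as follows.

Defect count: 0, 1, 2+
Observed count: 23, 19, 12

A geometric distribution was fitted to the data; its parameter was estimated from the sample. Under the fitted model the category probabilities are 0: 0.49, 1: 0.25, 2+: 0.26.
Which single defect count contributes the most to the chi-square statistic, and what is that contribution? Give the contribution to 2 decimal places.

1, 2.24

Expected counts E_i = n·p_i: 54×0.49 = 26.46, 54×0.25 = 13.5, 54×0.26 = 14.04.
χ² = (23−26.46)²/26.46 + (19−13.5)²/13.5 + (12−14.04)²/14.04
   = 0.452 + 2.241 + 0.296
The largest term is for 1: 2.24.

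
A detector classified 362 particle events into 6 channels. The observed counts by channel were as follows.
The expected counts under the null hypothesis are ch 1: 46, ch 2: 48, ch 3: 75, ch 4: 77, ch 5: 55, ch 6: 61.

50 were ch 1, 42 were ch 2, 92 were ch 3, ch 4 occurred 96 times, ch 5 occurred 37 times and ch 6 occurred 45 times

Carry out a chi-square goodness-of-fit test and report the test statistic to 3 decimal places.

cat         O        E   (O−E)²/E
ch 1       50       46     0.3478
ch 2       42       48     0.7500
ch 3       92       75     3.8533
ch 4       96       77     4.6883
ch 5       37       55     5.8909
ch 6       45       61     4.1967
Sum = 19.727

19.727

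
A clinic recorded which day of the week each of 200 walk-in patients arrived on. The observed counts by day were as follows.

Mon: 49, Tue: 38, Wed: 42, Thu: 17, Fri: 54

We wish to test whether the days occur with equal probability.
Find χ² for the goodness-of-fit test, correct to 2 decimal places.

Under H₀ each category has probability 1/5, so each expected count is 200/5 = 40.
cat         O        E   (O−E)²/E
Mon        49       40      2.025
Tue        38       40      0.100
Wed        42       40      0.100
Thu        17       40     13.225
Fri        54       40      4.900
Sum = 20.35

20.35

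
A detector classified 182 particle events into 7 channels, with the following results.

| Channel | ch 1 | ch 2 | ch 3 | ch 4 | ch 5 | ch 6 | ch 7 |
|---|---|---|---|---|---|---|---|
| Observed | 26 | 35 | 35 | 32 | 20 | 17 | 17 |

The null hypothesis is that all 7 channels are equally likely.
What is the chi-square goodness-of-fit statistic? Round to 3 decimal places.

15.231

Expected count for each of the 7 categories: 182/7 = 26.
cat         O        E   (O−E)²/E
ch 1       26       26     0.0000
ch 2       35       26     3.1154
ch 3       35       26     3.1154
ch 4       32       26     1.3846
ch 5       20       26     1.3846
ch 6       17       26     3.1154
ch 7       17       26     3.1154
Sum = 15.231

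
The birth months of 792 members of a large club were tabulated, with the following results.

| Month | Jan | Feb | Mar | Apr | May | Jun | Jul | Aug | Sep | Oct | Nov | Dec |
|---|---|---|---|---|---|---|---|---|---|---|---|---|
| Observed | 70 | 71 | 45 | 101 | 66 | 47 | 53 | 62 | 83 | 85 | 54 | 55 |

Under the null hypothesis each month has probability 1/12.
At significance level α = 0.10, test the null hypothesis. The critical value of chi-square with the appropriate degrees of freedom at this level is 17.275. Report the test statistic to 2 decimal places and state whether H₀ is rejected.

Expected count for each of the 12 categories: 792/12 = 66.
Jan: (70 − 66)²/66 = 16/66 = 0.242
Feb: (71 − 66)²/66 = 25/66 = 0.379
Mar: (45 − 66)²/66 = 441/66 = 6.682
Apr: (101 − 66)²/66 = 1225/66 = 18.561
May: (66 − 66)²/66 = 0/66 = 0.000
Jun: (47 − 66)²/66 = 361/66 = 5.470
Jul: (53 − 66)²/66 = 169/66 = 2.561
Aug: (62 − 66)²/66 = 16/66 = 0.242
Sep: (83 − 66)²/66 = 289/66 = 4.379
Oct: (85 − 66)²/66 = 361/66 = 5.470
Nov: (54 − 66)²/66 = 144/66 = 2.182
Dec: (55 − 66)²/66 = 121/66 = 1.833
Sum = 48.00
df = 11. Since 48.00 > 17.275, we reject H₀.

48.00; reject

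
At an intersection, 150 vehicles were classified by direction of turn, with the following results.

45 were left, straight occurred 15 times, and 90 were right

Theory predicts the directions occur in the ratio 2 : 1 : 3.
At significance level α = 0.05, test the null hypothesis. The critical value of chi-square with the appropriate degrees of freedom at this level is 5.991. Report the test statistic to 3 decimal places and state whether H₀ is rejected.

7.500; reject

Ratio total = 6. Expected counts: 150×2/6 = 50, 150×1/6 = 25, 150×3/6 = 75.
χ² = (45−50)²/50 + (15−25)²/25 + (90−75)²/75
   = 0.5000 + 4.0000 + 3.0000
Sum = 7.500
df = 2. Since 7.500 > 5.991, we reject H₀.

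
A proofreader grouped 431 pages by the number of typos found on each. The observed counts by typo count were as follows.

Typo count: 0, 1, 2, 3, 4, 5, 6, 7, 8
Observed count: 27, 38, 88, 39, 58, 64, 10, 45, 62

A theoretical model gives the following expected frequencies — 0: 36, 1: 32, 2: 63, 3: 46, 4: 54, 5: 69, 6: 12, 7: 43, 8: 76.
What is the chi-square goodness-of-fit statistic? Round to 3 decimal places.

18.025

cat         O        E   (O−E)²/E
0          27       36     2.2500
1          38       32     1.1250
2          88       63     9.9206
3          39       46     1.0652
4          58       54     0.2963
5          64       69     0.3623
6          10       12     0.3333
7          45       43     0.0930
8          62       76     2.5789
Sum = 18.025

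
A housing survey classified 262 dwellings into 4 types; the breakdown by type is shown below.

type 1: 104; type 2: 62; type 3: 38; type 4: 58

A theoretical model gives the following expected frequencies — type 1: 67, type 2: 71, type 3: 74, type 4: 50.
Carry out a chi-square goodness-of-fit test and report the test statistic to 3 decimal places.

cat         O        E   (O−E)²/E
type 1    104       67    20.4328
type 2     62       71     1.1408
type 3     38       74    17.5135
type 4     58       50     1.2800
Sum = 40.367

40.367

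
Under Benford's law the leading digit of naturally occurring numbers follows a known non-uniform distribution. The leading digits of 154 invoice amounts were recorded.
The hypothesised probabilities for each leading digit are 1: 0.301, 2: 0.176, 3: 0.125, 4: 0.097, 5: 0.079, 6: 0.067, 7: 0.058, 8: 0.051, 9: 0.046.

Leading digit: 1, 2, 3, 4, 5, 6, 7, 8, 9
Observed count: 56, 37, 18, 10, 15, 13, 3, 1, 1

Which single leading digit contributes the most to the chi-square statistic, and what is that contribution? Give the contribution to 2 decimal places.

Expected counts E_i = n·p_i: 154×0.301 = 46.354, 154×0.176 = 27.104, 154×0.125 = 19.25, 154×0.097 = 14.938, 154×0.079 = 12.166, 154×0.067 = 10.318, 154×0.058 = 8.932, 154×0.051 = 7.854, 154×0.046 = 7.084.
cat         O        E   (O−E)²/E
1          56   46.354      2.007
2          37   27.104      3.613
3          18    19.25      0.081
4          10   14.938      1.632
5          15   12.166      0.660
6          13   10.318      0.697
7           3    8.932      3.940
8           1    7.854      5.981
9           1    7.084      5.225
The largest term is for 8: 5.98.

8, 5.98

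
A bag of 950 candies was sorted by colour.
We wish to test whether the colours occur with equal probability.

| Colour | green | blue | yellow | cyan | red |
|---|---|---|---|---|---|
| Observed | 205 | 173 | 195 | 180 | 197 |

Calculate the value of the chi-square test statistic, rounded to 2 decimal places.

3.62

Under H₀ each category has probability 1/5, so each expected count is 950/5 = 190.
green: (205 − 190)²/190 = 225/190 = 1.184
blue: (173 − 190)²/190 = 289/190 = 1.521
yellow: (195 − 190)²/190 = 25/190 = 0.132
cyan: (180 − 190)²/190 = 100/190 = 0.526
red: (197 − 190)²/190 = 49/190 = 0.258
Sum = 3.62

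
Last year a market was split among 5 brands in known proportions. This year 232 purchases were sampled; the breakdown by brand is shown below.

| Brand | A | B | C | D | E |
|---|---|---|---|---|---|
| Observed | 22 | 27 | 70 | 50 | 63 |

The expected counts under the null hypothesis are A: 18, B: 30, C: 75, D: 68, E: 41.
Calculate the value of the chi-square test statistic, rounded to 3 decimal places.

18.092

cat         O        E   (O−E)²/E
A          22       18     0.8889
B          27       30     0.3000
C          70       75     0.3333
D          50       68     4.7647
E          63       41    11.8049
Sum = 18.092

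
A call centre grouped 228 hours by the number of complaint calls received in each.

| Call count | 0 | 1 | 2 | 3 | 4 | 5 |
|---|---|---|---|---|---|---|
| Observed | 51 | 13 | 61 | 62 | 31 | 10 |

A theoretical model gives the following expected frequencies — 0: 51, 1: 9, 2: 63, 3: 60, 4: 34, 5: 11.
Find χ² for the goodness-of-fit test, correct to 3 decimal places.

2.264

cat         O        E   (O−E)²/E
0          51       51     0.0000
1          13        9     1.7778
2          61       63     0.0635
3          62       60     0.0667
4          31       34     0.2647
5          10       11     0.0909
Sum = 2.264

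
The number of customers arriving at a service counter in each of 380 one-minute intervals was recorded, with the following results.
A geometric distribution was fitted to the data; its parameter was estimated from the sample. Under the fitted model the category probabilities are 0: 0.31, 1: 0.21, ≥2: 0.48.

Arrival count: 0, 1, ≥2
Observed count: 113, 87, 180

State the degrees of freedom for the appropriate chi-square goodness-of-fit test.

There are k = 3 categories and 1 parameter estimated from the data, so df = 3 − 1 − 1 = 1.

1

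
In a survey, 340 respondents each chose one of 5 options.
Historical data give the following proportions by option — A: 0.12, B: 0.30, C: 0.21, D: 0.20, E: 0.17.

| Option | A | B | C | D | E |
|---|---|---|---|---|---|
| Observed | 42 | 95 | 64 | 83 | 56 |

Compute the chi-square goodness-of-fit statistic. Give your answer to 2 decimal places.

Expected counts E_i = n·p_i: 340×0.12 = 40.8, 340×0.30 = 102, 340×0.21 = 71.4, 340×0.20 = 68, 340×0.17 = 57.8.
A: (42 − 40.8)²/40.8 = 1.44/40.8 = 0.035
B: (95 − 102)²/102 = 49/102 = 0.480
C: (64 − 71.4)²/71.4 = 54.76/71.4 = 0.767
D: (83 − 68)²/68 = 225/68 = 3.309
E: (56 − 57.8)²/57.8 = 3.24/57.8 = 0.056
Sum = 4.65

4.65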